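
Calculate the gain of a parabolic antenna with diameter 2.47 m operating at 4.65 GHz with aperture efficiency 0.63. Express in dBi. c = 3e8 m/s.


lambda = c/f = 3e8 / 4.65e+09 = 0.06451613 m
G = eta*(pi*D/lambda)^2 = 0.63*(pi*2.47/0.06451613)^2
G = 9113.7602 (linear)
G = 10*log10(9113.7602) = 39.5970 dBi

39.5970 dBi


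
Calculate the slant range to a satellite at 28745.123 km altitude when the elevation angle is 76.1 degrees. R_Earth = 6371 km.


h = 28745.123 km, el = 76.1 deg
d = -R_E*sin(el) + sqrt((R_E*sin(el))^2 + 2*R_E*h + h^2)
d = -6371.0000*sin(1.3282) + sqrt((6371.0000*0.9707165)^2 + 2*6371.0000*28745.123 + 28745.123^2)
d = 28898.3201 km

28898.3201 km


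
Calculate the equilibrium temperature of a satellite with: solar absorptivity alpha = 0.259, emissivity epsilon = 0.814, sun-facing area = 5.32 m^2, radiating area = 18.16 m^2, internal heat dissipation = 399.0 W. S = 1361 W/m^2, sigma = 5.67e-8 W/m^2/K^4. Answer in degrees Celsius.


Numerator = alpha*S*A_sun + Q_int = 0.259*1361*5.32 + 399.0 = 2274.2947 W
Denominator = eps*sigma*A_rad = 0.814*5.67e-8*18.16 = 8.3815301e-07 W/K^4
T^4 = 2.71346e+09 K^4
T = 228.2343 K = -44.9157 C

-44.9157 degrees Celsius


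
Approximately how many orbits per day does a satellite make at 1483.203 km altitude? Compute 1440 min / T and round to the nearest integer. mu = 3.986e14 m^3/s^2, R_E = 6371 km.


r = 7.854203e+06 m
T = 2*pi*sqrt(r^3/mu) = 6927.3065 s = 115.4551 min
revs/day = 1440 / 115.4551 = 12.4724
Rounded: 12 revolutions per day

12 revolutions per day


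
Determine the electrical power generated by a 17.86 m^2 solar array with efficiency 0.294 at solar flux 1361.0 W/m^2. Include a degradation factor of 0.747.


P = area * eta * S * degradation
P = 17.86 * 0.294 * 1361.0 * 0.747
P = 5338.3558 W

5338.3558 W


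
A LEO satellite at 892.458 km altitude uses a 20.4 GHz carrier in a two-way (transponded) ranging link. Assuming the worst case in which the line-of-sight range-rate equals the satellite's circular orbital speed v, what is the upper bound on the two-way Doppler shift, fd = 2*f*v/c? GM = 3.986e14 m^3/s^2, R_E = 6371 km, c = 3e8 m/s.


r = 7.263458e+06 m
v = sqrt(mu/r) = 7407.9311 m/s (worst-case radial velocity)
f = 20.4 GHz = 2.04e+10 Hz
fd = 2*f*v/c = 2*2.04e+10*7407.9311/3.0e+08
fd = 1.0074786e+06 Hz

1.0075e+06 Hz


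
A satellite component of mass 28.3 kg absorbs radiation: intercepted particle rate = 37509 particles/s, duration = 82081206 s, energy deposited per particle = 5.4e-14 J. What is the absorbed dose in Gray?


Total energy deposited = rate * time * E_per
  = 37509 * 82081206 * 5.4e-14 = 0.1662543 J
Dose = E_total / mass = 0.1662543 / 28.3
Dose = 0.005874711 Gy

0.0059 Gy


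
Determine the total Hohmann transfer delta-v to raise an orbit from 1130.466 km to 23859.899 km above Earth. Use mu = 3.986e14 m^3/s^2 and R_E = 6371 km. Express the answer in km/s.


r1 = 7501.4660 km = 7.501466e+06 m
r2 = 30230.8990 km = 3.0230899e+07 m
dv1 = sqrt(mu/r1)*(sqrt(2*r2/(r1+r2)) - 1) = 1937.9309 m/s
dv2 = sqrt(mu/r2)*(1 - sqrt(2*r1/(r1+r2))) = 1341.4643 m/s
total dv = |dv1| + |dv2| = 1937.9309 + 1341.4643 = 3279.3952 m/s = 3.2794 km/s

3.2794 km/s


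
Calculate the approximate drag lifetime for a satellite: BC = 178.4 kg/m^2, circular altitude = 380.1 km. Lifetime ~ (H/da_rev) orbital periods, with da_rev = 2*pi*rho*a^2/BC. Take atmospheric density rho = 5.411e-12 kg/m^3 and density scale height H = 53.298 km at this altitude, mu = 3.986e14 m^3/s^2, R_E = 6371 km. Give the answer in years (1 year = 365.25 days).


a = R_E + alt = 6751.1000 km = 6.7511e+06 m
da_rev = 2*pi*rho*a^2/BC = 2*pi*5.411e-12*(6.7511e+06)^2/178.4 = 8.685836 m per revolution
N = H/da_rev = 53298.0000 m / 8.685836 m = 6136.1968 revolutions
P = 2*pi*sqrt(a^3/mu) = 5520.4316 s
lifetime = N*P = 6136.1968 * 5520.4316 = 3.3874455e+07 s = 392.0654 days
years = 392.0654 / 365.25 = 1.0734 years

1.0734 years


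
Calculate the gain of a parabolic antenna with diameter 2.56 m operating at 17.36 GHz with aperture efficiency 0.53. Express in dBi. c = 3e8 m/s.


lambda = c/f = 3e8 / 1.736e+10 = 0.01728111 m
G = eta*(pi*D/lambda)^2 = 0.53*(pi*2.56/0.01728111)^2
G = 114792.2261 (linear)
G = 10*log10(114792.2261) = 50.5991 dBi

50.5991 dBi


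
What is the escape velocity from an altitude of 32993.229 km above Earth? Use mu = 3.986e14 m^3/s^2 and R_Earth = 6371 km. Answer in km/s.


r = 6371.0 + 32993.229 = 39364.2290 km = 3.9364229e+07 m
v_esc = sqrt(2*mu/r) = sqrt(2*3.986e14 / 3.9364229e+07)
v_esc = 4500.2099 m/s = 4.5002 km/s

4.5002 km/s


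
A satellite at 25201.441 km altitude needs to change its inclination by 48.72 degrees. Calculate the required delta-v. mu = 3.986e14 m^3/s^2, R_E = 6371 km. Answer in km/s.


r = 31572.4410 km = 3.1572441e+07 m
V = sqrt(mu/r) = 3553.1584 m/s
di = 48.72 deg = 0.8503244 rad
dV = 2*V*sin(di/2) = 2*3553.1584*sin(0.4251622)
dV = 2931.1322 m/s = 2.9311 km/s

2.9311 km/s


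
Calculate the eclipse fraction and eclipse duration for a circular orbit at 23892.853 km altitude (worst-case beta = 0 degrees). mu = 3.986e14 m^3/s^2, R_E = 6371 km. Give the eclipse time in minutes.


r = 30263.8530 km
T = 873.2655 min
Eclipse fraction = arcsin(R_E/r)/pi = arcsin(6371.0000/30263.8530)/pi
= arcsin(0.2105152)/pi = 0.06751413
Eclipse duration = 0.06751413 * 873.2655 = 58.9578 min

58.9578 minutes


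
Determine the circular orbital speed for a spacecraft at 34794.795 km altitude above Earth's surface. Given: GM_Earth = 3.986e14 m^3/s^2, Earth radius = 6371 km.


r = R_E + alt = 6371.0 + 34794.795 = 41165.7950 km = 4.1165795e+07 m
v = sqrt(mu/r) = sqrt(3.986e14 / 4.1165795e+07) = 3111.7192 m/s = 3.1117 km/s

3.1117 km/s


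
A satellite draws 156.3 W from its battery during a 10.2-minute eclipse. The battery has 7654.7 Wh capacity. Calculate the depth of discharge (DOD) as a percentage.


E_used = P * t / 60 = 156.3 * 10.2 / 60 = 26.5710 Wh
DOD = E_used / E_total * 100 = 26.5710 / 7654.7 * 100
DOD = 0.3471201 %

0.3471 %


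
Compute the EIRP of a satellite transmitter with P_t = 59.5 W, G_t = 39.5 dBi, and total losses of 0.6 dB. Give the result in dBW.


Pt = 59.5 W = 17.7452 dBW
EIRP = Pt_dBW + Gt - losses = 17.7452 + 39.5 - 0.6 = 56.6452 dBW

56.6452 dBW


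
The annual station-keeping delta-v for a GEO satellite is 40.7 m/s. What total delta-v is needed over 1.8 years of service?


dV = rate * years = 40.7 * 1.8
dV = 73.2600 m/s

73.2600 m/s


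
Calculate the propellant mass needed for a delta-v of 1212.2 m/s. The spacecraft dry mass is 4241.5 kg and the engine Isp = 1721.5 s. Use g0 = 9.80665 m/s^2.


ve = Isp * g0 = 1721.5 * 9.80665 = 16882.147975 m/s
mass ratio = exp(dv/ve) = exp(1212.2/16882.147975) = 1.07444437
m_prop = m_dry * (mr - 1) = 4241.5 * (1.07444437 - 1)
m_prop = 315.7558 kg

315.7558 kg


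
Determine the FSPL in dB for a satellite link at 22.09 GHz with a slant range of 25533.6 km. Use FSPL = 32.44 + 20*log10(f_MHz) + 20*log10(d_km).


f = 22.09 GHz = 22090.0000 MHz
d = 25533.6 km
FSPL = 32.44 + 20*log10(22090.0000) + 20*log10(25533.6)
FSPL = 32.44 + 86.8839 + 88.1422
FSPL = 207.4662 dB

207.4662 dB


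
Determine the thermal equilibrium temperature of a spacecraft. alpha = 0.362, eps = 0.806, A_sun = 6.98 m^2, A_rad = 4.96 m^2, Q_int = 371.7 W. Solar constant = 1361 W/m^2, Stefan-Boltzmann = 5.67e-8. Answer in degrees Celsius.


Numerator = alpha*S*A_sun + Q_int = 0.362*1361*6.98 + 371.7 = 3810.6204 W
Denominator = eps*sigma*A_rad = 0.806*5.67e-8*4.96 = 2.2667299e-07 W/K^4
T^4 = 1.6811091e+10 K^4
T = 360.0800 K = 86.9300 C

86.9300 degrees Celsius


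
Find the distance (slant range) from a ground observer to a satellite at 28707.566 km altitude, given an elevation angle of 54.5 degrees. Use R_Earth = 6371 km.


h = 28707.566 km, el = 54.5 deg
d = -R_E*sin(el) + sqrt((R_E*sin(el))^2 + 2*R_E*h + h^2)
d = -6371.0000*sin(0.9512044) + sqrt((6371.0000*0.8141155)^2 + 2*6371.0000*28707.566 + 28707.566^2)
d = 29696.1931 km

29696.1931 km


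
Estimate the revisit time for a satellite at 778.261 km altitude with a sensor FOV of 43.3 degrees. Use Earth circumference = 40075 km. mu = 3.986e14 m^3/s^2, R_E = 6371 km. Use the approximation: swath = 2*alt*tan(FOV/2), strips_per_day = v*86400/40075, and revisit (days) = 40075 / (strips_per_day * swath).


swath = 2*778.261*tan(0.3778638) = 617.8425 km
v = sqrt(mu/r) = 7466.8611 m/s = 7.4669 km/s
strips/day = v*86400/40075 = 7.4669*86400/40075 = 16.0982
coverage/day = strips * swath = 16.0982 * 617.8425 = 9946.1734 km
revisit = 40075 / 9946.1734 = 4.0292 days

4.0292 days


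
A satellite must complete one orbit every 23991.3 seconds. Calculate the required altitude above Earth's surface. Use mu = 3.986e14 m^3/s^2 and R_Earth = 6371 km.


T = 23991.3 s
r = (mu*T^2/(4*pi^2))^(1/3) = (3.986e14 * 23991.3^2 / (4*pi^2))^(1/3)
r = 1.7978842e+07 m = 17978.8416 km
alt = r - R_E = 17978.8416 - 6371 = 11607.8416 km

11607.8416 km


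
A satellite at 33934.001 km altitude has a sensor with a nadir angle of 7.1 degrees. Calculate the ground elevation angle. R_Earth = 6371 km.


r = R_E + alt = 40305.0010 km
Law of sines in the satellite / Earth-center / ground-point triangle:
  sin(nadir)/R_E = sin(90 + el)/r  =>  cos(el) = (r/R_E)*sin(nadir)
cos(el) = (40305.0010 / 6371.0000) * sin(7.1 deg) = 0.7819428
el = arccos(0.7819428) = 38.5612 deg
(Earth-central angle = 90 - nadir - el = 44.3388 deg)

38.5612 degrees


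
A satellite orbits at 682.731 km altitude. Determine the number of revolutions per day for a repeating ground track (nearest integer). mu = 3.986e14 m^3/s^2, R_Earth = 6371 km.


r = 7.053731e+06 m
T = 2*pi*sqrt(r^3/mu) = 5895.7568 s = 98.2626 min
revs/day = 1440 / 98.2626 = 14.6546
Rounded: 15 revolutions per day

15 revolutions per day


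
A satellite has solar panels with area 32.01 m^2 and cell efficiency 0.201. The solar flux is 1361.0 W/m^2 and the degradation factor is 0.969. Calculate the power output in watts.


P = area * eta * S * degradation
P = 32.01 * 0.201 * 1361.0 * 0.969
P = 8485.2303 W

8485.2303 W


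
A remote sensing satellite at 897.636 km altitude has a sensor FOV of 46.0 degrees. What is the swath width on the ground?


FOV = 46.0 deg = 0.8028515 rad
swath = 2 * alt * tan(FOV/2) = 2 * 897.636 * tan(0.4014257)
swath = 2 * 897.636 * 0.4244748
swath = 762.0478 km

762.0478 km


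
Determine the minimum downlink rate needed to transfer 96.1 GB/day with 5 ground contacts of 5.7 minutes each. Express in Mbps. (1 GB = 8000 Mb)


total contact time = 5 * 5.7 * 60 = 1710.0000 s
data = 96.1 GB = 768800.0000 Mb
rate = 768800.0000 / 1710.0000 = 449.5906 Mbps

449.5906 Mbps


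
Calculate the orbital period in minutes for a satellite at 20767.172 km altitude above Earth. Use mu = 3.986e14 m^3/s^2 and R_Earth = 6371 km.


r = 27138.1720 km = 2.7138172e+07 m
T = 2*pi*sqrt(r^3/mu) = 2*pi*sqrt(1.9986731e+22 / 3.986e14)
T = 44492.0183 s = 741.5336 min

741.5336 minutes


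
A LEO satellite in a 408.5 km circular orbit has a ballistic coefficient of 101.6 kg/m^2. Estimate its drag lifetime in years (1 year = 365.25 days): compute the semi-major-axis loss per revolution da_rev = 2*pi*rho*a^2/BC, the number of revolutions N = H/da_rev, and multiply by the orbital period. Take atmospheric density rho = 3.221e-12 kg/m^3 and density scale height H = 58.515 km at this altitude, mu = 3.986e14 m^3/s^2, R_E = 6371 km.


a = R_E + alt = 6779.5000 km = 6.7795e+06 m
da_rev = 2*pi*rho*a^2/BC = 2*pi*3.221e-12*(6.7795e+06)^2/101.6 = 9.155292 m per revolution
N = H/da_rev = 58515.0000 m / 9.155292 m = 6391.3852 revolutions
P = 2*pi*sqrt(a^3/mu) = 5555.3026 s
lifetime = N*P = 6391.3852 * 5555.3026 = 3.5506079e+07 s = 410.9500 days
years = 410.9500 / 365.25 = 1.1251 years

1.1251 years


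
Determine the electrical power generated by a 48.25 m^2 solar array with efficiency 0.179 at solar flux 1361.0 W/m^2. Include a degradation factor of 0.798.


P = area * eta * S * degradation
P = 48.25 * 0.179 * 1361.0 * 0.798
P = 9380.1842 W

9380.1842 W


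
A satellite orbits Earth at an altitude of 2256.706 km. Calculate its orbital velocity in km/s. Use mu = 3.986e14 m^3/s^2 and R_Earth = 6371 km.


r = R_E + alt = 6371.0 + 2256.706 = 8627.7060 km = 8.627706e+06 m
v = sqrt(mu/r) = sqrt(3.986e14 / 8.627706e+06) = 6797.0580 m/s = 6.7971 km/s

6.7971 km/s


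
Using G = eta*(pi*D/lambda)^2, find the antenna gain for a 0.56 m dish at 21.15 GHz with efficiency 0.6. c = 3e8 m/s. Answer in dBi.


lambda = c/f = 3e8 / 2.115e+10 = 0.0141844 m
G = eta*(pi*D/lambda)^2 = 0.6*(pi*0.56/0.0141844)^2
G = 9230.0761 (linear)
G = 10*log10(9230.0761) = 39.6521 dBi

39.6521 dBi


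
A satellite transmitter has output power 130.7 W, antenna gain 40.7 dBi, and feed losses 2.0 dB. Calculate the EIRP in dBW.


Pt = 130.7 W = 21.1628 dBW
EIRP = Pt_dBW + Gt - losses = 21.1628 + 40.7 - 2.0 = 59.8628 dBW

59.8628 dBW


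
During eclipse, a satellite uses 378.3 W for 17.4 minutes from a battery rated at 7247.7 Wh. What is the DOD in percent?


E_used = P * t / 60 = 378.3 * 17.4 / 60 = 109.7070 Wh
DOD = E_used / E_total * 100 = 109.7070 / 7247.7 * 100
DOD = 1.5137 %

1.5137 %


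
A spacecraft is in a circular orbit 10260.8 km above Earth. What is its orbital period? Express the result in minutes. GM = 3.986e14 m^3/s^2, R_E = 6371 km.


r = 16631.8000 km = 1.66318e+07 m
T = 2*pi*sqrt(r^3/mu) = 2*pi*sqrt(4.6006348e+21 / 3.986e14)
T = 21346.1768 s = 355.7696 min

355.7696 minutes


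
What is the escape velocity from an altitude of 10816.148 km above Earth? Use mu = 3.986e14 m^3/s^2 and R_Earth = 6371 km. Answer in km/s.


r = 6371.0 + 10816.148 = 17187.1480 km = 1.7187148e+07 m
v_esc = sqrt(2*mu/r) = sqrt(2*3.986e14 / 1.7187148e+07)
v_esc = 6810.5430 m/s = 6.8105 km/s

6.8105 km/s


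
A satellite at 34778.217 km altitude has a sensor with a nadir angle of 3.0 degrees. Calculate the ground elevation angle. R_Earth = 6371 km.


r = R_E + alt = 41149.2170 km
Law of sines in the satellite / Earth-center / ground-point triangle:
  sin(nadir)/R_E = sin(90 + el)/r  =>  cos(el) = (r/R_E)*sin(nadir)
cos(el) = (41149.2170 / 6371.0000) * sin(3.0 deg) = 0.3380291
el = arccos(0.3380291) = 70.2432 deg
(Earth-central angle = 90 - nadir - el = 16.7568 deg)

70.2432 degrees


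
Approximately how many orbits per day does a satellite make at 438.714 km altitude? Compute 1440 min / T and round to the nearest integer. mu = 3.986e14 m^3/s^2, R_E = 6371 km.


r = 6.809714e+06 m
T = 2*pi*sqrt(r^3/mu) = 5592.4812 s = 93.2080 min
revs/day = 1440 / 93.2080 = 15.4493
Rounded: 15 revolutions per day

15 revolutions per day


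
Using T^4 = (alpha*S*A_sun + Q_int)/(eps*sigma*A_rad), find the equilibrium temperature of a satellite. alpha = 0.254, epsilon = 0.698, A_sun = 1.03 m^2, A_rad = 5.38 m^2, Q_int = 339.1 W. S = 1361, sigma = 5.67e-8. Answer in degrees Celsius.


Numerator = alpha*S*A_sun + Q_int = 0.254*1361*1.03 + 339.1 = 695.1648 W
Denominator = eps*sigma*A_rad = 0.698*5.67e-8*5.38 = 2.1292211e-07 W/K^4
T^4 = 3.2648785e+09 K^4
T = 239.0379 K = -34.1121 C

-34.1121 degrees Celsius


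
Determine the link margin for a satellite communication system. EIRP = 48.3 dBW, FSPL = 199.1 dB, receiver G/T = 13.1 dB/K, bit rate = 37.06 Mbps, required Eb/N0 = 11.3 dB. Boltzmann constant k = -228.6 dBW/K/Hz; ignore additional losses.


C/N0 = EIRP - FSPL + G/T - k = 48.3 - 199.1 + 13.1 - (-228.6)
C/N0 = 90.9000 dB-Hz
R_b = 37.06 Mbps = 3.706e+07 bps -> 10*log10(R_b) = 75.6891 dB-Hz
Eb/N0 = C/N0 - 10*log10(R_b) = 90.9000 - 75.6891 = 15.2109 dB
Margin = Eb/N0 - Eb/N0_req = 15.2109 - 11.3 = 3.9109 dB (link closes)

3.9109 dB


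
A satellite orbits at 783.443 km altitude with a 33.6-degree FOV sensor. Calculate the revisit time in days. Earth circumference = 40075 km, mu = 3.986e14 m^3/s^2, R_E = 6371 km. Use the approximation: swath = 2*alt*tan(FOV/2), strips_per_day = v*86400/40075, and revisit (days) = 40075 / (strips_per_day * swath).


swath = 2*783.443*tan(0.2932153) = 473.0708 km
v = sqrt(mu/r) = 7464.1564 m/s = 7.4642 km/s
strips/day = v*86400/40075 = 7.4642*86400/40075 = 16.0924
coverage/day = strips * swath = 16.0924 * 473.0708 = 7612.8463 km
revisit = 40075 / 7612.8463 = 5.2641 days

5.2641 days


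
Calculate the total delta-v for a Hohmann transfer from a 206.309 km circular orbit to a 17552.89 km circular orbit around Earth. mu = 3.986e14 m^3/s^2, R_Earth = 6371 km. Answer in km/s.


r1 = 6577.3090 km = 6.577309e+06 m
r2 = 23923.8900 km = 2.392389e+07 m
dv1 = sqrt(mu/r1)*(sqrt(2*r2/(r1+r2)) - 1) = 1965.5299 m/s
dv2 = sqrt(mu/r2)*(1 - sqrt(2*r1/(r1+r2))) = 1401.2010 m/s
total dv = |dv1| + |dv2| = 1965.5299 + 1401.2010 = 3366.7309 m/s = 3.3667 km/s

3.3667 km/s


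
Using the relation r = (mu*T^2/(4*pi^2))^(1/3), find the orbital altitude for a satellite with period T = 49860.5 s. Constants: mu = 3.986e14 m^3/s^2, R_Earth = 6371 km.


T = 49860.5 s
r = (mu*T^2/(4*pi^2))^(1/3) = (3.986e14 * 49860.5^2 / (4*pi^2))^(1/3)
r = 2.9279497e+07 m = 29279.4966 km
alt = r - R_E = 29279.4966 - 6371 = 22908.4966 km

22908.4966 km


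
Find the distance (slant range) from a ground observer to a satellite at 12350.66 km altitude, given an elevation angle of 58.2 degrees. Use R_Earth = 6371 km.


h = 12350.66 km, el = 58.2 deg
d = -R_E*sin(el) + sqrt((R_E*sin(el))^2 + 2*R_E*h + h^2)
d = -6371.0000*sin(1.0158) + sqrt((6371.0000*0.8498927)^2 + 2*6371.0000*12350.66 + 12350.66^2)
d = 13003.5182 km

13003.5182 km


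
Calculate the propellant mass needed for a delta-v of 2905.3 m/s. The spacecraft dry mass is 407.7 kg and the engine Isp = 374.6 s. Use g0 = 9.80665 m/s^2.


ve = Isp * g0 = 374.6 * 9.80665 = 3673.571090 m/s
mass ratio = exp(dv/ve) = exp(2905.3/3673.571090) = 2.20530391
m_prop = m_dry * (mr - 1) = 407.7 * (2.20530391 - 1)
m_prop = 491.4024 kg

491.4024 kg


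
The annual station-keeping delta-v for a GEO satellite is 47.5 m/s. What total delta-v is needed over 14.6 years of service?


dV = rate * years = 47.5 * 14.6
dV = 693.5000 m/s

693.5000 m/s


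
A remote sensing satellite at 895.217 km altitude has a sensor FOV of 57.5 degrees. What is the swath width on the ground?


FOV = 57.5 deg = 1.0036 rad
swath = 2 * alt * tan(FOV/2) = 2 * 895.217 * tan(0.5017822)
swath = 2 * 895.217 * 0.5486188
swath = 982.2657 km

982.2657 km


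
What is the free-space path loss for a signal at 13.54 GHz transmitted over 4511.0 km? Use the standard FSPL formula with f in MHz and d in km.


f = 13.54 GHz = 13540.0000 MHz
d = 4511.0 km
FSPL = 32.44 + 20*log10(13540.0000) + 20*log10(4511.0)
FSPL = 32.44 + 82.6324 + 73.0855
FSPL = 188.1578 dB

188.1578 dB


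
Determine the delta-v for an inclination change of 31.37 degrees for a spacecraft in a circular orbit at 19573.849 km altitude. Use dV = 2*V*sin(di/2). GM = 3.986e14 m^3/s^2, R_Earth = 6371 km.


r = 25944.8490 km = 2.5944849e+07 m
V = sqrt(mu/r) = 3919.6120 m/s
di = 31.37 deg = 0.5475098 rad
dV = 2*V*sin(di/2) = 2*3919.6120*sin(0.2737549)
dV = 2119.3217 m/s = 2.1193 km/s

2.1193 km/s


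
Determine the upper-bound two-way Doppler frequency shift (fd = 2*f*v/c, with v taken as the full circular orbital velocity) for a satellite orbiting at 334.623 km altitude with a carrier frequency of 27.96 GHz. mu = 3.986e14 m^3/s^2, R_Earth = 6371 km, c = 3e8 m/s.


r = 6.705623e+06 m
v = sqrt(mu/r) = 7709.9060 m/s (worst-case radial velocity)
f = 27.96 GHz = 2.796e+10 Hz
fd = 2*f*v/c = 2*2.796e+10*7709.9060/3.0e+08
fd = 1.4371265e+06 Hz

1.4371e+06 Hz


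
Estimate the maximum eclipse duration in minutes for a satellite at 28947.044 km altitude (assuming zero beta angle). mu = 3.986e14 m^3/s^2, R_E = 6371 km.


r = 35318.0440 km
T = 1100.9179 min
Eclipse fraction = arcsin(R_E/r)/pi = arcsin(6371.0000/35318.0440)/pi
= arcsin(0.1803894)/pi = 0.05773578
Eclipse duration = 0.05773578 * 1100.9179 = 63.5624 min

63.5624 minutes


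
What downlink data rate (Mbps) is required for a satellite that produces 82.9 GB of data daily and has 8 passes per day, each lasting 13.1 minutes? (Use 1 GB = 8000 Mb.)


total contact time = 8 * 13.1 * 60 = 6288.0000 s
data = 82.9 GB = 663200.0000 Mb
rate = 663200.0000 / 6288.0000 = 105.4707 Mbps

105.4707 Mbps


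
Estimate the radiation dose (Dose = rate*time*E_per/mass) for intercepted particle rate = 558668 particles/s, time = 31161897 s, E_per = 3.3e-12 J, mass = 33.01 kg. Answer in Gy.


Total energy deposited = rate * time * E_per
  = 558668 * 31161897 * 3.3e-12 = 57.4502 J
Dose = E_total / mass = 57.4502 / 33.01
Dose = 1.7404 Gy

1.7404 Gy


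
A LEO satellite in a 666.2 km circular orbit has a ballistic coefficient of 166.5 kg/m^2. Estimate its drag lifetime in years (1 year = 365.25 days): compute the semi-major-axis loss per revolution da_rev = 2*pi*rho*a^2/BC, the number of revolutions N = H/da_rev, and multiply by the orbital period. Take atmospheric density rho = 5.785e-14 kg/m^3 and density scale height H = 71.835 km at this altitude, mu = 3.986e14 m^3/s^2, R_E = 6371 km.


a = R_E + alt = 7037.2000 km = 7.0372e+06 m
da_rev = 2*pi*rho*a^2/BC = 2*pi*5.785e-14*(7.0372e+06)^2/166.5 = 0.108110726 m per revolution
N = H/da_rev = 71835.0000 m / 0.108110726 m = 664457.6628 revolutions
P = 2*pi*sqrt(a^3/mu) = 5875.0432 s
lifetime = N*P = 664457.6628 * 5875.0432 = 3.9037175e+09 s = 45181.9150 days
years = 45181.9150 / 365.25 = 123.7013 years

123.7013 years


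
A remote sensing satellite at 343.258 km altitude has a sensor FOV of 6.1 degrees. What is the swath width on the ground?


FOV = 6.1 deg = 0.1064651 rad
swath = 2 * alt * tan(FOV/2) = 2 * 343.258 * tan(0.05323254)
swath = 2 * 343.258 * 0.05328288
swath = 36.5796 km

36.5796 km


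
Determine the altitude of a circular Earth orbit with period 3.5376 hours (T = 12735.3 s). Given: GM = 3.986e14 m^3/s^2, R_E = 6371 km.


T = 12735.3 s
r = (mu*T^2/(4*pi^2))^(1/3) = (3.986e14 * 12735.3^2 / (4*pi^2))^(1/3)
r = 1.1786874e+07 m = 11786.8739 km
alt = r - R_E = 11786.8739 - 6371 = 5415.8739 km

5415.8739 km


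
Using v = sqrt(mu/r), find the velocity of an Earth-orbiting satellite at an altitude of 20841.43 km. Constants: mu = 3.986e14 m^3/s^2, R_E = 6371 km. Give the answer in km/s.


r = R_E + alt = 6371.0 + 20841.43 = 27212.4300 km = 2.721243e+07 m
v = sqrt(mu/r) = sqrt(3.986e14 / 2.721243e+07) = 3827.2337 m/s = 3.8272 km/s

3.8272 km/s


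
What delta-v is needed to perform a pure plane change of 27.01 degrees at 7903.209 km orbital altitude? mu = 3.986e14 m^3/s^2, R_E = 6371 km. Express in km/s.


r = 14274.2090 km = 1.4274209e+07 m
V = sqrt(mu/r) = 5284.3627 m/s
di = 27.01 deg = 0.4714134 rad
dV = 2*V*sin(di/2) = 2*5284.3627*sin(0.2357067)
dV = 2468.1168 m/s = 2.4681 km/s

2.4681 km/s


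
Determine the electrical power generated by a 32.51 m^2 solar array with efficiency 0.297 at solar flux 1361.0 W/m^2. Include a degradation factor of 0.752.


P = area * eta * S * degradation
P = 32.51 * 0.297 * 1361.0 * 0.752
P = 9882.1032 W

9882.1032 W


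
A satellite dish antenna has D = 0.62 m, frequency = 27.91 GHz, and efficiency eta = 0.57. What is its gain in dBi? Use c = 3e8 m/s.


lambda = c/f = 3e8 / 2.791e+10 = 0.01074884 m
G = eta*(pi*D/lambda)^2 = 0.57*(pi*0.62/0.01074884)^2
G = 18716.9527 (linear)
G = 10*log10(18716.9527) = 42.7224 dBi

42.7224 dBi


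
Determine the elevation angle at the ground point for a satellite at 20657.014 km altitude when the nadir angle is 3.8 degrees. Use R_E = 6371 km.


r = R_E + alt = 27028.0140 km
Law of sines in the satellite / Earth-center / ground-point triangle:
  sin(nadir)/R_E = sin(90 + el)/r  =>  cos(el) = (r/R_E)*sin(nadir)
cos(el) = (27028.0140 / 6371.0000) * sin(3.8 deg) = 0.2811571
el = arccos(0.2811571) = 73.6707 deg
(Earth-central angle = 90 - nadir - el = 12.5293 deg)

73.6707 degrees


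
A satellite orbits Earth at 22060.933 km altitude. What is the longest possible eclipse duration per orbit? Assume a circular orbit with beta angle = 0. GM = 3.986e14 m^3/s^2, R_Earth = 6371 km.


r = 28431.9330 km
T = 795.1875 min
Eclipse fraction = arcsin(R_E/r)/pi = arcsin(6371.0000/28431.9330)/pi
= arcsin(0.224079)/pi = 0.07193738
Eclipse duration = 0.07193738 * 795.1875 = 57.2037 min

57.2037 minutes


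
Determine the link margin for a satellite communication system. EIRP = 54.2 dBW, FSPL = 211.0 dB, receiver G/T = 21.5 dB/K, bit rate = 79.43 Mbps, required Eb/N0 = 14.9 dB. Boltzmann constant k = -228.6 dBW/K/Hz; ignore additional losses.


C/N0 = EIRP - FSPL + G/T - k = 54.2 - 211.0 + 21.5 - (-228.6)
C/N0 = 93.3000 dB-Hz
R_b = 79.43 Mbps = 7.943e+07 bps -> 10*log10(R_b) = 78.9998 dB-Hz
Eb/N0 = C/N0 - 10*log10(R_b) = 93.3000 - 78.9998 = 14.3002 dB
Margin = Eb/N0 - Eb/N0_req = 14.3002 - 14.9 = -0.5998456 dB (negative margin: link does not close)

-0.5998 dB


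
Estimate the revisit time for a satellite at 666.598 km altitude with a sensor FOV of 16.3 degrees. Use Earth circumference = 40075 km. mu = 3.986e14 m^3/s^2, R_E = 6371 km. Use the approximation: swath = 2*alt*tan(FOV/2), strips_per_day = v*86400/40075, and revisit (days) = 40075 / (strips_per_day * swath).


swath = 2*666.598*tan(0.1422443) = 190.9290 km
v = sqrt(mu/r) = 7525.8649 m/s = 7.5259 km/s
strips/day = v*86400/40075 = 7.5259*86400/40075 = 16.2254
coverage/day = strips * swath = 16.2254 * 190.9290 = 3097.9087 km
revisit = 40075 / 3097.9087 = 12.9361 days

12.9361 days


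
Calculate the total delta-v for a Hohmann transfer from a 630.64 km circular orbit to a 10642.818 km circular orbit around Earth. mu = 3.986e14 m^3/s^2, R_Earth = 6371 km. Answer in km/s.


r1 = 7001.6400 km = 7.00164e+06 m
r2 = 17013.8180 km = 1.7013818e+07 m
dv1 = sqrt(mu/r1)*(sqrt(2*r2/(r1+r2)) - 1) = 1436.1349 m/s
dv2 = sqrt(mu/r2)*(1 - sqrt(2*r1/(r1+r2))) = 1144.2050 m/s
total dv = |dv1| + |dv2| = 1436.1349 + 1144.2050 = 2580.3398 m/s = 2.5803 km/s

2.5803 km/s


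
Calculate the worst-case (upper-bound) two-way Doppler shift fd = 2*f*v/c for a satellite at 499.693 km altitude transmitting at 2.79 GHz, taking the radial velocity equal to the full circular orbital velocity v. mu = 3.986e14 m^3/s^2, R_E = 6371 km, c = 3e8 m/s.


r = 6.870693e+06 m
v = sqrt(mu/r) = 7616.7267 m/s (worst-case radial velocity)
f = 2.79 GHz = 2.79e+09 Hz
fd = 2*f*v/c = 2*2.79e+09*7616.7267/3.0e+08
fd = 141671.1175 Hz

141671.1175 Hz


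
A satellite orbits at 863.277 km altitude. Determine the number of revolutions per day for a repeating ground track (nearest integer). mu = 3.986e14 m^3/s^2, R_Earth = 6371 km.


r = 7.234277e+06 m
T = 2*pi*sqrt(r^3/mu) = 6123.5592 s = 102.0593 min
revs/day = 1440 / 102.0593 = 14.1094
Rounded: 14 revolutions per day

14 revolutions per day


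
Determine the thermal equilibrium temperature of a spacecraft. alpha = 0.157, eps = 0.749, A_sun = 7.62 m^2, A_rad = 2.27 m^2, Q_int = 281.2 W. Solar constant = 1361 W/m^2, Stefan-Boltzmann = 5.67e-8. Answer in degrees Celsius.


Numerator = alpha*S*A_sun + Q_int = 0.157*1361*7.62 + 281.2 = 1909.4187 W
Denominator = eps*sigma*A_rad = 0.749*5.67e-8*2.27 = 9.6403041e-08 W/K^4
T^4 = 1.9806624e+10 K^4
T = 375.1480 K = 101.9980 C

101.9980 degrees Celsius


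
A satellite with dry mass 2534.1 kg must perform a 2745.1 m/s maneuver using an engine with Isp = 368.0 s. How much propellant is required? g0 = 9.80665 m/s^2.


ve = Isp * g0 = 368.0 * 9.80665 = 3608.847200 m/s
mass ratio = exp(dv/ve) = exp(2745.1/3608.847200) = 2.13968456
m_prop = m_dry * (mr - 1) = 2534.1 * (2.13968456 - 1)
m_prop = 2888.0746 kg

2888.0746 kg


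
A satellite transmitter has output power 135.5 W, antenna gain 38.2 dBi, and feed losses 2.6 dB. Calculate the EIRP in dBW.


Pt = 135.5 W = 21.3194 dBW
EIRP = Pt_dBW + Gt - losses = 21.3194 + 38.2 - 2.6 = 56.9194 dBW

56.9194 dBW


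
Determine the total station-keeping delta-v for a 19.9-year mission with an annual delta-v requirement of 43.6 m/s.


dV = rate * years = 43.6 * 19.9
dV = 867.6400 m/s

867.6400 m/s


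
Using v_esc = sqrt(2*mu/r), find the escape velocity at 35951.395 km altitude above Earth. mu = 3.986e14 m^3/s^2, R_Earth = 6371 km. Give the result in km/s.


r = 6371.0 + 35951.395 = 42322.3950 km = 4.2322395e+07 m
v_esc = sqrt(2*mu/r) = sqrt(2*3.986e14 / 4.2322395e+07)
v_esc = 4340.0879 m/s = 4.3401 km/s

4.3401 km/s


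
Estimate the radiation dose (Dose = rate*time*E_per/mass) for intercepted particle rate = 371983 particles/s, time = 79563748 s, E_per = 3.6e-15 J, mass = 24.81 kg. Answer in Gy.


Total energy deposited = rate * time * E_per
  = 371983 * 79563748 * 3.6e-15 = 0.1065469 J
Dose = E_total / mass = 0.1065469 / 24.81
Dose = 0.004294514 Gy

0.0043 Gy


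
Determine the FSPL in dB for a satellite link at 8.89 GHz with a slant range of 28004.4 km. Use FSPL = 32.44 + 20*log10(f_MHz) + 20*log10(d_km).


f = 8.89 GHz = 8890.0000 MHz
d = 28004.4 km
FSPL = 32.44 + 20*log10(8890.0000) + 20*log10(28004.4)
FSPL = 32.44 + 78.9780 + 88.9445
FSPL = 200.3626 dB

200.3626 dB


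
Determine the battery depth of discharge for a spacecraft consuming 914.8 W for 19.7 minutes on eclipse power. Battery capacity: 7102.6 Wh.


E_used = P * t / 60 = 914.8 * 19.7 / 60 = 300.3593 Wh
DOD = E_used / E_total * 100 = 300.3593 / 7102.6 * 100
DOD = 4.2289 %

4.2289 %


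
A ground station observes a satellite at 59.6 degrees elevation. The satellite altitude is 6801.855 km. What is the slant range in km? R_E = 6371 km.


h = 6801.855 km, el = 59.6 deg
d = -R_E*sin(el) + sqrt((R_E*sin(el))^2 + 2*R_E*h + h^2)
d = -6371.0000*sin(1.0402) + sqrt((6371.0000*0.8625137)^2 + 2*6371.0000*6801.855 + 6801.855^2)
d = 7277.1732 km

7277.1732 km


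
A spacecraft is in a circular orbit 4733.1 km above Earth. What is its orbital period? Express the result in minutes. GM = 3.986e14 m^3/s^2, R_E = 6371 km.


r = 11104.1000 km = 1.11041e+07 m
T = 2*pi*sqrt(r^3/mu) = 2*pi*sqrt(1.369147e+21 / 3.986e14)
T = 11644.9135 s = 194.0819 min

194.0819 minutes


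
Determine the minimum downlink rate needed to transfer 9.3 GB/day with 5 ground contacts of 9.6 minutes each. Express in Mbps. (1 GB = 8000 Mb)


total contact time = 5 * 9.6 * 60 = 2880.0000 s
data = 9.3 GB = 74400.0000 Mb
rate = 74400.0000 / 2880.0000 = 25.8333 Mbps

25.8333 Mbps


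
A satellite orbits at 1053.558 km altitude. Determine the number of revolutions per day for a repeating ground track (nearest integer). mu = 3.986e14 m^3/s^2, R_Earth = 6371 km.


r = 7.424558e+06 m
T = 2*pi*sqrt(r^3/mu) = 6366.7402 s = 106.1123 min
revs/day = 1440 / 106.1123 = 13.5705
Rounded: 14 revolutions per day

14 revolutions per day


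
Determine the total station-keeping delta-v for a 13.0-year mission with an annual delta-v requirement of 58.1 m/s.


dV = rate * years = 58.1 * 13.0
dV = 755.3000 m/s

755.3000 m/s


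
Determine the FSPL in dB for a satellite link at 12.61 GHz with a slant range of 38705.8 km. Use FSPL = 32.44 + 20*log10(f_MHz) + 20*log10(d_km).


f = 12.61 GHz = 12610.0000 MHz
d = 38705.8 km
FSPL = 32.44 + 20*log10(12610.0000) + 20*log10(38705.8)
FSPL = 32.44 + 82.0143 + 91.7555
FSPL = 206.2098 dB

206.2098 dB


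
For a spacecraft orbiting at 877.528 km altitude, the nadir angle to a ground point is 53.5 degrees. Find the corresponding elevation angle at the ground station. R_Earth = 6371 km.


r = R_E + alt = 7248.5280 km
Law of sines in the satellite / Earth-center / ground-point triangle:
  sin(nadir)/R_E = sin(90 + el)/r  =>  cos(el) = (r/R_E)*sin(nadir)
cos(el) = (7248.5280 / 6371.0000) * sin(53.5 deg) = 0.9145784
el = arccos(0.9145784) = 23.8541 deg
(Earth-central angle = 90 - nadir - el = 12.6459 deg)

23.8541 degrees


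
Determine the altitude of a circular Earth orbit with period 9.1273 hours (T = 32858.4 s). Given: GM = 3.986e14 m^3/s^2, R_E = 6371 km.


T = 32858.4 s
r = (mu*T^2/(4*pi^2))^(1/3) = (3.986e14 * 32858.4^2 / (4*pi^2))^(1/3)
r = 2.2172949e+07 m = 22172.9491 km
alt = r - R_E = 22172.9491 - 6371 = 15801.9491 km

15801.9491 km


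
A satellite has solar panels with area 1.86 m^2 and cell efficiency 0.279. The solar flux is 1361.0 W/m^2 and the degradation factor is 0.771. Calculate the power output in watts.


P = area * eta * S * degradation
P = 1.86 * 0.279 * 1361.0 * 0.771
P = 544.5398 W

544.5398 W


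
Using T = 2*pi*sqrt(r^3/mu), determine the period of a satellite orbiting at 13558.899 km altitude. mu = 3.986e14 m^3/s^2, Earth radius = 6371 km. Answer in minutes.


r = 19929.8990 km = 1.9929899e+07 m
T = 2*pi*sqrt(r^3/mu) = 2*pi*sqrt(7.9161733e+21 / 3.986e14)
T = 28000.6987 s = 466.6783 min

466.6783 minutes


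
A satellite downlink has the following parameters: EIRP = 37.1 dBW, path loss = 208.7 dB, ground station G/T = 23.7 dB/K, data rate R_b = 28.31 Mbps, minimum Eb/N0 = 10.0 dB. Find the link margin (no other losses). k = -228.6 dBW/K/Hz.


C/N0 = EIRP - FSPL + G/T - k = 37.1 - 208.7 + 23.7 - (-228.6)
C/N0 = 80.7000 dB-Hz
R_b = 28.31 Mbps = 2.831e+07 bps -> 10*log10(R_b) = 74.5194 dB-Hz
Eb/N0 = C/N0 - 10*log10(R_b) = 80.7000 - 74.5194 = 6.1806 dB
Margin = Eb/N0 - Eb/N0_req = 6.1806 - 10.0 = -3.8194 dB (negative margin: link does not close)

-3.8194 dB


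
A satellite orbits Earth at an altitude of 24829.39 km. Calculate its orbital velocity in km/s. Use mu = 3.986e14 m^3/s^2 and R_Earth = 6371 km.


r = R_E + alt = 6371.0 + 24829.39 = 31200.3900 km = 3.120039e+07 m
v = sqrt(mu/r) = sqrt(3.986e14 / 3.120039e+07) = 3574.2805 m/s = 3.5743 km/s

3.5743 km/s


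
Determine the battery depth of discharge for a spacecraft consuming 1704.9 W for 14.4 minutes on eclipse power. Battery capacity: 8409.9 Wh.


E_used = P * t / 60 = 1704.9 * 14.4 / 60 = 409.1760 Wh
DOD = E_used / E_total * 100 = 409.1760 / 8409.9 * 100
DOD = 4.8654 %

4.8654 %


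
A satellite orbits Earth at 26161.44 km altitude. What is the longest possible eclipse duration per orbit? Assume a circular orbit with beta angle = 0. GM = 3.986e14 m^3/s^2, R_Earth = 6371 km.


r = 32532.4400 km
T = 973.2736 min
Eclipse fraction = arcsin(R_E/r)/pi = arcsin(6371.0000/32532.4400)/pi
= arcsin(0.1958353)/pi = 0.0627418
Eclipse duration = 0.0627418 * 973.2736 = 61.0649 min

61.0649 minutes


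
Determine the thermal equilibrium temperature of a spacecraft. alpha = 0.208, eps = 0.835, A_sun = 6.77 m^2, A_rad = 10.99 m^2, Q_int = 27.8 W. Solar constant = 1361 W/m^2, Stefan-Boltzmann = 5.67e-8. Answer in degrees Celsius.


Numerator = alpha*S*A_sun + Q_int = 0.208*1361*6.77 + 27.8 = 1944.3058 W
Denominator = eps*sigma*A_rad = 0.835*5.67e-8*10.99 = 5.2031606e-07 W/K^4
T^4 = 3.7367783e+09 K^4
T = 247.2432 K = -25.9068 C

-25.9068 degrees Celsius


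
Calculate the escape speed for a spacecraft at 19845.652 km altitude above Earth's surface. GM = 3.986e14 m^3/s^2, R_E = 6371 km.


r = 6371.0 + 19845.652 = 26216.6520 km = 2.6216652e+07 m
v_esc = sqrt(2*mu/r) = sqrt(2*3.986e14 / 2.6216652e+07)
v_esc = 5514.3589 m/s = 5.5144 km/s

5.5144 km/s


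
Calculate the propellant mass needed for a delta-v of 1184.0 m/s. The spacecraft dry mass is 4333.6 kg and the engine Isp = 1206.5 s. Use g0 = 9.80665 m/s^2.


ve = Isp * g0 = 1206.5 * 9.80665 = 11831.723225 m/s
mass ratio = exp(dv/ve) = exp(1184.0/11831.723225) = 1.10524823
m_prop = m_dry * (mr - 1) = 4333.6 * (1.10524823 - 1)
m_prop = 456.1037 kg

456.1037 kg


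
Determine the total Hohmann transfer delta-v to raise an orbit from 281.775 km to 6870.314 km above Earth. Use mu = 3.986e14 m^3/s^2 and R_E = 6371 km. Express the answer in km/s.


r1 = 6652.7750 km = 6.652775e+06 m
r2 = 13241.3140 km = 1.3241314e+07 m
dv1 = sqrt(mu/r1)*(sqrt(2*r2/(r1+r2)) - 1) = 1190.2368 m/s
dv2 = sqrt(mu/r2)*(1 - sqrt(2*r1/(r1+r2))) = 999.5828 m/s
total dv = |dv1| + |dv2| = 1190.2368 + 999.5828 = 2189.8196 m/s = 2.1898 km/s

2.1898 km/s


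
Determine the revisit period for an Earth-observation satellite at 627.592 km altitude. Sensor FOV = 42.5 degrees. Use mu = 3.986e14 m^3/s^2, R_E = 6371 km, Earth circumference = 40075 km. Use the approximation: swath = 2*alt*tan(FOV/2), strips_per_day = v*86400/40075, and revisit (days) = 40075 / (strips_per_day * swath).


swath = 2*627.592*tan(0.3708825) = 488.1144 km
v = sqrt(mu/r) = 7546.8081 m/s = 7.5468 km/s
strips/day = v*86400/40075 = 7.5468*86400/40075 = 16.2706
coverage/day = strips * swath = 16.2706 * 488.1144 = 7941.9127 km
revisit = 40075 / 7941.9127 = 5.0460 days

5.0460 days


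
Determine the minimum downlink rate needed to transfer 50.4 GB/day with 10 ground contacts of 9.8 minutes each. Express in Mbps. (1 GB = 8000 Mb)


total contact time = 10 * 9.8 * 60 = 5880.0000 s
data = 50.4 GB = 403200.0000 Mb
rate = 403200.0000 / 5880.0000 = 68.5714 Mbps

68.5714 Mbps


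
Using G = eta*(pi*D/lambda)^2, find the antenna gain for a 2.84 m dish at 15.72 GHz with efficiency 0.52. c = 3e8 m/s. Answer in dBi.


lambda = c/f = 3e8 / 1.572e+10 = 0.01908397 m
G = eta*(pi*D/lambda)^2 = 0.52*(pi*2.84/0.01908397)^2
G = 113658.6107 (linear)
G = 10*log10(113658.6107) = 50.5560 dBi

50.5560 dBi


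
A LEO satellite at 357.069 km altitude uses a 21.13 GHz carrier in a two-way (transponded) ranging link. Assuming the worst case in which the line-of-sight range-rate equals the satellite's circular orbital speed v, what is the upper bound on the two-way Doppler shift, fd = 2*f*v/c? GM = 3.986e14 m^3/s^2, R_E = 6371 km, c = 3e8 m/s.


r = 6.728069e+06 m
v = sqrt(mu/r) = 7697.0344 m/s (worst-case radial velocity)
f = 21.13 GHz = 2.113e+10 Hz
fd = 2*f*v/c = 2*2.113e+10*7697.0344/3.0e+08
fd = 1.0842556e+06 Hz

1.0843e+06 Hz


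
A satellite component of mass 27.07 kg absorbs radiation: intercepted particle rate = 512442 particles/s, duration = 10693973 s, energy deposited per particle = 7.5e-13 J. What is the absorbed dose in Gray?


Total energy deposited = rate * time * E_per
  = 512442 * 10693973 * 7.5e-13 = 4.1100 J
Dose = E_total / mass = 4.1100 / 27.07
Dose = 0.1518297 Gy

0.1518 Gy


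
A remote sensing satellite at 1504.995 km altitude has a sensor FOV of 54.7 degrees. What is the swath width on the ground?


FOV = 54.7 deg = 0.9546951 rad
swath = 2 * alt * tan(FOV/2) = 2 * 1504.995 * tan(0.4773476)
swath = 2 * 1504.995 * 0.5172441
swath = 1556.8997 km

1556.8997 km


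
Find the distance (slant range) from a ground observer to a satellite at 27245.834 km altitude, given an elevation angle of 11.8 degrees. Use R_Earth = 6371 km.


h = 27245.834 km, el = 11.8 deg
d = -R_E*sin(el) + sqrt((R_E*sin(el))^2 + 2*R_E*h + h^2)
d = -6371.0000*sin(0.2059489) + sqrt((6371.0000*0.2044961)^2 + 2*6371.0000*27245.834 + 27245.834^2)
d = 31730.4614 km

31730.4614 km


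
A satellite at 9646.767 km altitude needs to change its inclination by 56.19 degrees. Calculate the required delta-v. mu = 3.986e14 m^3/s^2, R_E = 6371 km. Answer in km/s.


r = 16017.7670 km = 1.6017767e+07 m
V = sqrt(mu/r) = 4988.4734 m/s
di = 56.19 deg = 0.9807005 rad
dV = 2*V*sin(di/2) = 2*4988.4734*sin(0.4903503)
dV = 4698.4924 m/s = 4.6985 km/s

4.6985 km/s


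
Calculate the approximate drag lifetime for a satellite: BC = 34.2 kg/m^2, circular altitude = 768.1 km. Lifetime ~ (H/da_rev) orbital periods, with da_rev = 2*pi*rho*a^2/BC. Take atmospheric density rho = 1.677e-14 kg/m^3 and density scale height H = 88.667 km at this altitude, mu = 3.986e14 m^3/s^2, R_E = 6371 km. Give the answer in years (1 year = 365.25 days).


a = R_E + alt = 7139.1000 km = 7.1391e+06 m
da_rev = 2*pi*rho*a^2/BC = 2*pi*1.677e-14*(7.1391e+06)^2/34.2 = 0.157026791 m per revolution
N = H/da_rev = 88667.0000 m / 0.157026791 m = 564661.6060 revolutions
P = 2*pi*sqrt(a^3/mu) = 6003.1116 s
lifetime = N*P = 564661.6060 * 6003.1116 = 3.3897267e+09 s = 39232.9474 days
years = 39232.9474 / 365.25 = 107.4140 years

107.4140 years


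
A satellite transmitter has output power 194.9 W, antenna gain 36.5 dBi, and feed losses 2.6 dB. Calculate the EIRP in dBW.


Pt = 194.9 W = 22.8981 dBW
EIRP = Pt_dBW + Gt - losses = 22.8981 + 36.5 - 2.6 = 56.7981 dBW

56.7981 dBW


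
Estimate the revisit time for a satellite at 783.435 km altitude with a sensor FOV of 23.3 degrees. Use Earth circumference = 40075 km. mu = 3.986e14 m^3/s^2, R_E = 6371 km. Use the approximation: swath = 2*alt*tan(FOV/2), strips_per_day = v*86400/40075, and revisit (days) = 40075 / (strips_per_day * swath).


swath = 2*783.435*tan(0.2033309) = 323.0574 km
v = sqrt(mu/r) = 7464.1606 m/s = 7.4642 km/s
strips/day = v*86400/40075 = 7.4642*86400/40075 = 16.0924
coverage/day = strips * swath = 16.0924 * 323.0574 = 5198.7740 km
revisit = 40075 / 5198.7740 = 7.7085 days

7.7085 days
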